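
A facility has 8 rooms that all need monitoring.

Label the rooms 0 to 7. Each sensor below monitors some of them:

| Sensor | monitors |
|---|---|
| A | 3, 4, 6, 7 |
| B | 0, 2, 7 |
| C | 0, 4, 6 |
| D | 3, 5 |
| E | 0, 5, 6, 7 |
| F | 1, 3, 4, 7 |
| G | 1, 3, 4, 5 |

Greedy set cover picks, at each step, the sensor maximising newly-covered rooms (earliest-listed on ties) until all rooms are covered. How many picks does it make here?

Greedy: pick A (covers 4 new) → pick B (covers 2 new) → pick G (covers 2 new). Total picks: 3.

3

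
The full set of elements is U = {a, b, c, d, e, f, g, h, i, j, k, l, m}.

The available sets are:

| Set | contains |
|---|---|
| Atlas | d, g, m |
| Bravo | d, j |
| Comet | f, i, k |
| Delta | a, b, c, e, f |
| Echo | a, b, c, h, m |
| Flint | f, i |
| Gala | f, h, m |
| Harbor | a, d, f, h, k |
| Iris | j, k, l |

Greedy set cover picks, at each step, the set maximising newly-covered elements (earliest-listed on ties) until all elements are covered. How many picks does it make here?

5

Greedy: pick Delta (covers 5 new) → pick Atlas (covers 3 new) → pick Iris (covers 3 new) → pick Comet (covers 1 new) → pick Echo (covers 1 new). Total picks: 5.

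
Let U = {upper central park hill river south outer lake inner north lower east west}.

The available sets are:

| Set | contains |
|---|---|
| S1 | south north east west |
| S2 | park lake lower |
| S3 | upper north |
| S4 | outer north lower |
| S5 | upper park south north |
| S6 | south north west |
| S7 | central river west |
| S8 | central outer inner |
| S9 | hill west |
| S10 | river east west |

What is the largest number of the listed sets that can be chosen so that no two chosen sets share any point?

4

S2, S3, S8, S9 are pairwise disjoint (S2={park,lake,lower}; S3={upper,north}; S8={central,outer,inner}; S9={hill,west}).
Every remaining set overlaps one of these, and no 5 of the listed sets are pairwise disjoint, so 4 is the maximum.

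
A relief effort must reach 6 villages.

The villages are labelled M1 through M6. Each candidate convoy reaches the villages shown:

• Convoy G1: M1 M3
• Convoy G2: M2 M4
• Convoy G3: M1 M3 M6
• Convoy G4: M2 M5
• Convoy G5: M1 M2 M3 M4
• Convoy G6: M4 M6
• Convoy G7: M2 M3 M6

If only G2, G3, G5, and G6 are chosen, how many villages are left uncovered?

Union of G2, G3, G5, G6 = {M1, M2, M3, M4, M6}.
Not covered: M5 — 1 village.

1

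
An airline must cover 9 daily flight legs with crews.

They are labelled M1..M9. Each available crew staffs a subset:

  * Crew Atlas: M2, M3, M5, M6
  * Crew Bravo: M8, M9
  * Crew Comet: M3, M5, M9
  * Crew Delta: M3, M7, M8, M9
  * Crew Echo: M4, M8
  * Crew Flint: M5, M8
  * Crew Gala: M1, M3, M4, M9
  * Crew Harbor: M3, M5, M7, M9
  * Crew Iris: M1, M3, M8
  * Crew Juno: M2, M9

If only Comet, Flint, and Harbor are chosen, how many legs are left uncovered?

Union of Comet, Flint, Harbor = {M3, M5, M7, M8, M9}.
Not covered: M1, M2, M4, M6 — 4 legs.

4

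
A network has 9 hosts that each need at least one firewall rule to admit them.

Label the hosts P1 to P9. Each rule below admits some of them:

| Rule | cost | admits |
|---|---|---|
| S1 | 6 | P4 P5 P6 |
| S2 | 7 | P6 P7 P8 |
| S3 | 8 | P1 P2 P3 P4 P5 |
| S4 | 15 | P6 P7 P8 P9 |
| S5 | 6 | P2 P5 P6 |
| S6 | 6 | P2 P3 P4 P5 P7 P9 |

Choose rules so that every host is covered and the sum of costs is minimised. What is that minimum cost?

21

S2, S3, S6 together cover every host (S2 ∪ S3 ∪ S6 = {P1, P2, P3, P4, P5, P6, P7, P8, P9}); total cost 7 + 8 + 6 = 21.
No covering selection has total cost below 21.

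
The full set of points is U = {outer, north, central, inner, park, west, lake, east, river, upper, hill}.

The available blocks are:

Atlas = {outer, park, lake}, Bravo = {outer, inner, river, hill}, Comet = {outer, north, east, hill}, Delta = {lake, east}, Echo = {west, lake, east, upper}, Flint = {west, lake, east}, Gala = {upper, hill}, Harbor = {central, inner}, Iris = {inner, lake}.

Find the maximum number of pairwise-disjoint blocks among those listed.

3

Atlas, Gala, Harbor are pairwise disjoint (Atlas={outer,park,lake}; Gala={upper,hill}; Harbor={central,inner}).
Every remaining block overlaps one of these, and no 4 of the listed blocks are pairwise disjoint, so 3 is the maximum.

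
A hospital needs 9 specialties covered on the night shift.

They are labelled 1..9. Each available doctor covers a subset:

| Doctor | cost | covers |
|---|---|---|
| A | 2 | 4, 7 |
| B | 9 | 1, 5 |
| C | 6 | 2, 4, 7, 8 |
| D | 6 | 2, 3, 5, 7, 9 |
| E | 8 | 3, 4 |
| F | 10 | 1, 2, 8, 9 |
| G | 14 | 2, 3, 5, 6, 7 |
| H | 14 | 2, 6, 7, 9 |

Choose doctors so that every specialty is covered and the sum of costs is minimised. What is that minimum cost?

A, F, G together cover every specialty (A ∪ F ∪ G = {1, 2, 3, 4, 5, 6, 7, 8, 9}); total cost 2 + 10 + 14 = 26.
The greedy pick A, D, F, G costs 32; no covering selection beats 26.

26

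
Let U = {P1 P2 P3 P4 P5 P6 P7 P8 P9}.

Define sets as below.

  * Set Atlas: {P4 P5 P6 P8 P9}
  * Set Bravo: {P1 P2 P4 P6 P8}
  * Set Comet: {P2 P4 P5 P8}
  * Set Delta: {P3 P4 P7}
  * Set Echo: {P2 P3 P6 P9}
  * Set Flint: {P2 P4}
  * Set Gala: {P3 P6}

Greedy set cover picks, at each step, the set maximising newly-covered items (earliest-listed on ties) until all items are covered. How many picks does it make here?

Greedy: pick Atlas (covers 5 new) → pick Bravo (covers 2 new) → pick Delta (covers 2 new). Total picks: 3.

3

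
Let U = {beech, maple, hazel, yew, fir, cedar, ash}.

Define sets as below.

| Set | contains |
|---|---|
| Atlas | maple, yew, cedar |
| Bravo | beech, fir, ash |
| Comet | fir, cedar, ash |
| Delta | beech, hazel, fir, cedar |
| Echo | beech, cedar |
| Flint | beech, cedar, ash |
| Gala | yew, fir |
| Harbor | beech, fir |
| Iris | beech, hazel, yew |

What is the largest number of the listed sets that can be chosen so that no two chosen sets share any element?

2

Comet, Iris are pairwise disjoint (Comet={fir,cedar,ash}; Iris={beech,hazel,yew}).
Every remaining set overlaps one of these, and no 3 of the listed sets are pairwise disjoint, so 2 is the maximum.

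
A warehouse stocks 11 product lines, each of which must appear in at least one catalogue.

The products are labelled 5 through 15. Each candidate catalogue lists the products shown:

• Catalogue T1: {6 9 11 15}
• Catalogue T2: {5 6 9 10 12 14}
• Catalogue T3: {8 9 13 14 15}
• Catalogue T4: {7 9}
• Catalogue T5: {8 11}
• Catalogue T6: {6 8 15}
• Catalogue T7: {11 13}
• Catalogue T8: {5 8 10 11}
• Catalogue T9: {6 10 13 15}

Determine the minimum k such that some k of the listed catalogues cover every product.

4

Take {T2, T4, T8, T9}. Their union is {5, 6, 7, 8, 9, 10, 11, 12, 13, 14, 15}, which is all 11 products.
No 3 of the 9 catalogues cover everything (all 84 combinations miss at least one product), so 4 is optimal.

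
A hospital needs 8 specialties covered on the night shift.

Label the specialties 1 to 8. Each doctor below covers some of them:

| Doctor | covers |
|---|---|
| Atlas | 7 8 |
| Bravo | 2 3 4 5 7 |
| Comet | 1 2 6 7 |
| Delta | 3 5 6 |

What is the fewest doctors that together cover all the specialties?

3

Take {Atlas, Bravo, Comet}. Their union is {1, 2, 3, 4, 5, 6, 7, 8}, which is all 8 specialties.
Only Comet contains 1, so Comet is forced; the remaining 4 specialties need at least 2 more doctors (each remaining doctor adds at most 3) — so at least 3 doctors are needed, and 3 is optimal.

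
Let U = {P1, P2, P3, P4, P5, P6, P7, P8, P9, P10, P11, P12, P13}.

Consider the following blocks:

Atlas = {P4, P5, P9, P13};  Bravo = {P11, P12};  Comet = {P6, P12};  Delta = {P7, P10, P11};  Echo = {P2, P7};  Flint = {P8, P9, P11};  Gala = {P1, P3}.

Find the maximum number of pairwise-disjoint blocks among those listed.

Atlas, Bravo, Echo, Gala are pairwise disjoint (Atlas={P4,P5,P9,P13}; Bravo={P11,P12}; Echo={P2,P7}; Gala={P1,P3}).
Every remaining block overlaps one of these, and no 5 of the listed blocks are pairwise disjoint, so 4 is the maximum.

4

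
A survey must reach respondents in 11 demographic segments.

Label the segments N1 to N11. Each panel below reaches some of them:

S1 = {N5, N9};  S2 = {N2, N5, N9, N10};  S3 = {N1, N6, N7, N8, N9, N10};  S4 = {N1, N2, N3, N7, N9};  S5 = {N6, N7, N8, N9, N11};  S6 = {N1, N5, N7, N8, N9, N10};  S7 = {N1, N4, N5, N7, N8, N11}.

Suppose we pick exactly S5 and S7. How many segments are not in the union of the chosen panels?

Union of S5, S7 = {N1, N4, N5, N6, N7, N8, N9, N11}.
Not covered: N2, N3, N10 — 3 segments.

3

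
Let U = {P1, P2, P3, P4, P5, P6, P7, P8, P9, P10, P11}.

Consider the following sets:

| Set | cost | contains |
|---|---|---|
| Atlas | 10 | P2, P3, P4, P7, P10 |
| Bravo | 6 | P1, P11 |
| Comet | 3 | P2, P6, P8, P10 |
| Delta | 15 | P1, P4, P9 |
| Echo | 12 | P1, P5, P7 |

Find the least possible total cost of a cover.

46

Atlas, Bravo, Comet, Delta, Echo together cover every item (Atlas ∪ Bravo ∪ Comet ∪ Delta ∪ Echo = {P1, P2, P3, P4, P5, P6, P7, P8, P9, P10, P11}); total cost 10 + 6 + 3 + 15 + 12 = 46.
No covering selection has total cost below 46.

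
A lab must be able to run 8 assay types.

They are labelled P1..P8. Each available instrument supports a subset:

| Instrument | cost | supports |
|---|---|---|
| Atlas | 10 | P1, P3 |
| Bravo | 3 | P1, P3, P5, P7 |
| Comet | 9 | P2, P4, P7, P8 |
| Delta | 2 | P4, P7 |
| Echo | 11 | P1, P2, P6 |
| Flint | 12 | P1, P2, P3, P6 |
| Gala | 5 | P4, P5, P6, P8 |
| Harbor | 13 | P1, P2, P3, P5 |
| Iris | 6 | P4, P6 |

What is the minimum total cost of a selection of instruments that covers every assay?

Bravo, Comet, Gala together cover every assay (Bravo ∪ Comet ∪ Gala = {P1, P2, P3, P4, P5, P6, P7, P8}); total cost 3 + 9 + 5 = 17.
No covering selection has total cost below 17.

17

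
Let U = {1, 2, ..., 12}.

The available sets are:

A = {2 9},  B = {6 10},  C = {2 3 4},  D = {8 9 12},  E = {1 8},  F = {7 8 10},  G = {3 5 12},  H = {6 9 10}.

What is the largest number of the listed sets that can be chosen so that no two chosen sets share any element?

4

A, B, E, G are pairwise disjoint (A={2,9}; B={6,10}; E={1,8}; G={3,5,12}).
Every remaining set overlaps one of these, and no 5 of the listed sets are pairwise disjoint, so 4 is the maximum.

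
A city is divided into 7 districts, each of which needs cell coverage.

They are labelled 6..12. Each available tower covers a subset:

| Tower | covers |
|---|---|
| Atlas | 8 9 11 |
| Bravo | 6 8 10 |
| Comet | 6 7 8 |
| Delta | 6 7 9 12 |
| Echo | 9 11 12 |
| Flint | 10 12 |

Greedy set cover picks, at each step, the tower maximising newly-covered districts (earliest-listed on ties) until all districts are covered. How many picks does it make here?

Greedy: pick Delta (covers 4 new) → pick Atlas (covers 2 new) → pick Bravo (covers 1 new). Total picks: 3.

3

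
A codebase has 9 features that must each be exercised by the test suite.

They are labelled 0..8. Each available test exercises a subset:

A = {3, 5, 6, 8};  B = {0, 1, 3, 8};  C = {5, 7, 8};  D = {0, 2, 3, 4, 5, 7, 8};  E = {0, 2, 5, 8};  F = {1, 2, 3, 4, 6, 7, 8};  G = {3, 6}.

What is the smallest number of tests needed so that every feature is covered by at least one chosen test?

Take {E, F}. Their union is {0, 1, 2, 3, 4, 5, 6, 7, 8}, which is all 9 features.
No single test has all 9 features (the largest, D, has 7), so 2 is optimal.

2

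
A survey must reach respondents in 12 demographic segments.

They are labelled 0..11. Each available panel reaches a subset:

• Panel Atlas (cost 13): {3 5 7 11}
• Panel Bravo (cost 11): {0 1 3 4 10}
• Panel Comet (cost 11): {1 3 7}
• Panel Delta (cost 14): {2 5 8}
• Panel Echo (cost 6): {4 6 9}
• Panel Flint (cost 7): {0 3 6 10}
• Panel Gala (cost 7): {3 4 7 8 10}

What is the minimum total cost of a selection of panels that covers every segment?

44

Atlas, Bravo, Delta, Echo together cover every segment (Atlas ∪ Bravo ∪ Delta ∪ Echo = {0, 1, 2, 3, 4, 5, 6, 7, 8, 9, 10, 11}); total cost 13 + 11 + 14 + 6 = 44.
The greedy pick Gala, Echo, Bravo, Atlas, Delta costs 51; no covering selection beats 44.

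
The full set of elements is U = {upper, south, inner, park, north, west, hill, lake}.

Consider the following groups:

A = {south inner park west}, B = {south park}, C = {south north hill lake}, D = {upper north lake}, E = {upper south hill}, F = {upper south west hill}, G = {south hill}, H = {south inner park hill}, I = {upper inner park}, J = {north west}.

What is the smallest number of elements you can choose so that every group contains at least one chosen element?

3

The 3 elements {south, inner, north} hit every group.
The groups G, I, J are pairwise disjoint, so any hitting set needs a separate element for each — at least 3. Hence 3 is optimal.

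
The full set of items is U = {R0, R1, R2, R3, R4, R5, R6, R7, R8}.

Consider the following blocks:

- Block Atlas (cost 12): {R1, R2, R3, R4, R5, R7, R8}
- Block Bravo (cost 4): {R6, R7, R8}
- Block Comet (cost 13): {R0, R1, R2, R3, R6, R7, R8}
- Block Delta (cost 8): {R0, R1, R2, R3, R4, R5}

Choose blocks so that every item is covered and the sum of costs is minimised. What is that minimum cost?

Bravo, Delta together cover every item (Bravo ∪ Delta = {R0, R1, R2, R3, R4, R5, R6, R7, R8}); total cost 4 + 8 = 12.
No covering selection has total cost below 12.

12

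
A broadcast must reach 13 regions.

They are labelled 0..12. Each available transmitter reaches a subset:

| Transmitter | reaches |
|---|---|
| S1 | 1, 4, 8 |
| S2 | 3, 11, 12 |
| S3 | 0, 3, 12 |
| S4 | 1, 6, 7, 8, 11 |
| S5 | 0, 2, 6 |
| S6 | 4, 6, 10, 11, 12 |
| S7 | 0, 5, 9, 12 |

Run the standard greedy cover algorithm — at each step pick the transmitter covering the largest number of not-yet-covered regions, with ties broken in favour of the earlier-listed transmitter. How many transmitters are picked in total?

5

Greedy: pick S4 (covers 5 new) → pick S7 (covers 4 new) → pick S6 (covers 2 new) → pick S2 (covers 1 new) → pick S5 (covers 1 new). Total picks: 5.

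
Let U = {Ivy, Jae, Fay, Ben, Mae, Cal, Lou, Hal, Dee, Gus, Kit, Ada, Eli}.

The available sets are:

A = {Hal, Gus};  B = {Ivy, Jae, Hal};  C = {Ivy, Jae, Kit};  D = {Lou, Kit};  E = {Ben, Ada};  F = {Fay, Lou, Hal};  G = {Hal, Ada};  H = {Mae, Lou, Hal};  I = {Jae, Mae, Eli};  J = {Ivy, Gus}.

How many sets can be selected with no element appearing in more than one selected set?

4

D, E, I, J are pairwise disjoint (D={Lou,Kit}; E={Ben,Ada}; I={Jae,Mae,Eli}; J={Ivy,Gus}).
Every remaining set overlaps one of these, and no 5 of the listed sets are pairwise disjoint, so 4 is the maximum.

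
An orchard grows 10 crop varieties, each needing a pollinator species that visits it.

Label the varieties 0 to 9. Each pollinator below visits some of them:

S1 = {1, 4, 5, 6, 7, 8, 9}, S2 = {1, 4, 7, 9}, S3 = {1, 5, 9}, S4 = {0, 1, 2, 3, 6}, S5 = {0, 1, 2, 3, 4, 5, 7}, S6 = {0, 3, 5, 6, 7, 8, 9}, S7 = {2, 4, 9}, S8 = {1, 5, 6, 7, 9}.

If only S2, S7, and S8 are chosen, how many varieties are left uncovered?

3

Union of S2, S7, S8 = {1, 2, 4, 5, 6, 7, 9}.
Not covered: 0, 3, 8 — 3 varieties.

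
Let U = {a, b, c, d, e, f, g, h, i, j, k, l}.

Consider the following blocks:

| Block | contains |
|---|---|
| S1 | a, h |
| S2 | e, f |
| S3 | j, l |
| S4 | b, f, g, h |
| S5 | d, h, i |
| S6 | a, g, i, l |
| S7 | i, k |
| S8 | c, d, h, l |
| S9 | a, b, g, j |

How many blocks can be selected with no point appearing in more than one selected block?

S2, S7, S8, S9 are pairwise disjoint (S2={e,f}; S7={i,k}; S8={c,d,h,l}; S9={a,b,g,j}).
Every remaining block overlaps one of these, and no 5 of the listed blocks are pairwise disjoint, so 4 is the maximum.

4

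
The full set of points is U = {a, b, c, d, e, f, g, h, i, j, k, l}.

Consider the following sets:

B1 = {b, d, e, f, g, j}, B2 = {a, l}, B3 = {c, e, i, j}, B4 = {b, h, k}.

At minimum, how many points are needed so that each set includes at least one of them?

The 3 points {a, b, i} hit every set.
The sets B2, B3, B4 are pairwise disjoint, so any hitting set needs a separate point for each — at least 3. Hence 3 is optimal.

3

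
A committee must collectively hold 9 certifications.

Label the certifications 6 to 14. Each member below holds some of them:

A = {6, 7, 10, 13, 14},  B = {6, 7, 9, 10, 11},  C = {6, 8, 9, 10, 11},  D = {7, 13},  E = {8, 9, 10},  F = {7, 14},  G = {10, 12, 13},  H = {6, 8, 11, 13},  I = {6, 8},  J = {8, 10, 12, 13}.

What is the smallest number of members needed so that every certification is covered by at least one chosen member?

Take {B, F, J}. Their union is {6, 7, 8, 9, 10, 11, 12, 13, 14}, which is all 9 certifications.
No 2 of the 10 members cover everything (all 45 combinations miss at least one certification), so 3 is optimal.

3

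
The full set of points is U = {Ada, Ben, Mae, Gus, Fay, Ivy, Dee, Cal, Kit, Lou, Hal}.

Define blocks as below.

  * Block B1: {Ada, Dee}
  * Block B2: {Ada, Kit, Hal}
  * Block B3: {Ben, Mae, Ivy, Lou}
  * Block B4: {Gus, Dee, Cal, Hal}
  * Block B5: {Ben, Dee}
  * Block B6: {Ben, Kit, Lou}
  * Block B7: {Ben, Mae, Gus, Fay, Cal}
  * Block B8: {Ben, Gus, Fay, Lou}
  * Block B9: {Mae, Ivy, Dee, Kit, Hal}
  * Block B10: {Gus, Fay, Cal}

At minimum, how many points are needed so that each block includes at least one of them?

The 4 points {Ada, Ben, Cal, Kit} hit every block.
No choice of 3 points meets every block, so 4 is the minimum.

4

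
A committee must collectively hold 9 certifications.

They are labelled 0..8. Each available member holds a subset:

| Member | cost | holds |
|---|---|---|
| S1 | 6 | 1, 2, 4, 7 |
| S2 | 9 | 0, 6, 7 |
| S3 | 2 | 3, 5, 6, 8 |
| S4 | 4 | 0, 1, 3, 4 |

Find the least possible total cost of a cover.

S1, S3, S4 together cover every certification (S1 ∪ S3 ∪ S4 = {0, 1, 2, 3, 4, 5, 6, 7, 8}); total cost 6 + 2 + 4 = 12.
No covering selection has total cost below 12.

12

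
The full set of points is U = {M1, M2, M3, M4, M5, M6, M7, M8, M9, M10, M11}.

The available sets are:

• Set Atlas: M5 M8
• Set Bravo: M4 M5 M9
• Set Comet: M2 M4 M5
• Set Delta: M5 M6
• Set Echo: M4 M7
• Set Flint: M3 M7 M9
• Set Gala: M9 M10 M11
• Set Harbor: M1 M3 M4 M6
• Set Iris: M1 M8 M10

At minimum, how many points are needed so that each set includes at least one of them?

Take H = {M4, M5, M8, M9}. Each listed set contains at least one of these, so H is a hitting set of size 4.
No choice of 3 points meets every set, so 4 is the minimum.

4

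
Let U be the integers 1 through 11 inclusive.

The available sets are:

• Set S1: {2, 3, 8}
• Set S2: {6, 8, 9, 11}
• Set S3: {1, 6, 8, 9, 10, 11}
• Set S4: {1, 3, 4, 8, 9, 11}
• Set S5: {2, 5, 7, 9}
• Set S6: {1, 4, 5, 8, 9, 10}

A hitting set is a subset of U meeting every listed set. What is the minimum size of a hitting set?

2

Take H = {2, 9}. Each listed set contains at least one of these, so H is a hitting set of size 2.
No single point lies in every set, so at least 2 are needed and 2 is optimal.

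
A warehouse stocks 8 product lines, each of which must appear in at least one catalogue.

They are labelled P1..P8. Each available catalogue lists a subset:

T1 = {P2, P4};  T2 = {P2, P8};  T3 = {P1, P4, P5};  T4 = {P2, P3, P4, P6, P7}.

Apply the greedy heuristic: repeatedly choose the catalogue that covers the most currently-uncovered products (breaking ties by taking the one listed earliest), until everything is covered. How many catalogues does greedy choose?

3

Greedy: pick T4 (covers 5 new) → pick T3 (covers 2 new) → pick T2 (covers 1 new). Total picks: 3.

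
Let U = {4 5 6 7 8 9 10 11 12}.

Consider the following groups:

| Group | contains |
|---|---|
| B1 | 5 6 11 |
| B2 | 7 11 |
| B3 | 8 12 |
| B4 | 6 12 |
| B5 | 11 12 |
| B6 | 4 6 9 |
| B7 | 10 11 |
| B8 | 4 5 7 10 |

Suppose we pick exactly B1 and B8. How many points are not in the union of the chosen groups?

3

Union of B1, B8 = {4, 5, 6, 7, 10, 11}.
Not covered: 8, 9, 12 — 3 points.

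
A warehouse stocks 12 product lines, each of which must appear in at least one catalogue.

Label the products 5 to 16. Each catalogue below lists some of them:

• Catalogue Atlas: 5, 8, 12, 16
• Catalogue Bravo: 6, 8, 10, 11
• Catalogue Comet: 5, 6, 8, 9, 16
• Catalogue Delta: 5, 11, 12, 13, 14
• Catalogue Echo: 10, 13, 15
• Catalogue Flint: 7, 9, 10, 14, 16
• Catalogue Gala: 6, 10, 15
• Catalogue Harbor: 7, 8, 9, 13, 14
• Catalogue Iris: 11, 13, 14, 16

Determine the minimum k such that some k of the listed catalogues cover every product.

Take {Atlas, Delta, Flint, Gala}. Their union is {5, 6, 7, 8, 9, 10, 11, 12, 13, 14, 15, 16}, which is all 12 products.
No 3 of the 9 catalogues cover everything (all 84 combinations miss at least one product), so 4 is optimal.

4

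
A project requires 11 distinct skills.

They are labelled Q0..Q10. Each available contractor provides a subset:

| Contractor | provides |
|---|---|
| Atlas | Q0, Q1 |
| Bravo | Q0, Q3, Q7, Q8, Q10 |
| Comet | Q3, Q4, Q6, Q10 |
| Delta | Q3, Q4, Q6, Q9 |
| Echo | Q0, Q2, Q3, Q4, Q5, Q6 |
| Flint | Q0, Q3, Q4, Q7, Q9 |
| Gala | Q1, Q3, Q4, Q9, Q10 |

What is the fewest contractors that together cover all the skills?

3

Take {Bravo, Echo, Gala}. Their union is {Q0, Q1, Q2, Q3, Q4, Q5, Q6, Q7, Q8, Q9, Q10}, which is all 11 skills.
Only Echo contains Q2, so Echo is forced; the remaining 5 skills need at least 2 more contractors (each remaining contractor adds at most 3) — so at least 3 contractors are needed, and 3 is optimal.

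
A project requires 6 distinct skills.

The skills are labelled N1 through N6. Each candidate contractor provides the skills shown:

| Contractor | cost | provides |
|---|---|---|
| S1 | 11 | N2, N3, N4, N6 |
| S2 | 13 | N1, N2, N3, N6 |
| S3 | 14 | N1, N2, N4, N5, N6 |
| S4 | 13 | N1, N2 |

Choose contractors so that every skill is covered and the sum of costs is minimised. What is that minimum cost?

25

S1, S3 together cover every skill (S1 ∪ S3 = {N1, N2, N3, N4, N5, N6}); total cost 11 + 14 = 25.
No covering selection has total cost below 25.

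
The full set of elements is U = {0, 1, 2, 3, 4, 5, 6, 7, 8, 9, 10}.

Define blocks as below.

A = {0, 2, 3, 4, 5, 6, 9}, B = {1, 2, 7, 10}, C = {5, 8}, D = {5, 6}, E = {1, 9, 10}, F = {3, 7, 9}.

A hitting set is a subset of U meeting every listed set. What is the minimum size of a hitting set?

3

Take H = {1, 3, 5}. Each listed block contains at least one of these, so H is a hitting set of size 3.
No choice of 2 elements meets every block, so 3 is the minimum.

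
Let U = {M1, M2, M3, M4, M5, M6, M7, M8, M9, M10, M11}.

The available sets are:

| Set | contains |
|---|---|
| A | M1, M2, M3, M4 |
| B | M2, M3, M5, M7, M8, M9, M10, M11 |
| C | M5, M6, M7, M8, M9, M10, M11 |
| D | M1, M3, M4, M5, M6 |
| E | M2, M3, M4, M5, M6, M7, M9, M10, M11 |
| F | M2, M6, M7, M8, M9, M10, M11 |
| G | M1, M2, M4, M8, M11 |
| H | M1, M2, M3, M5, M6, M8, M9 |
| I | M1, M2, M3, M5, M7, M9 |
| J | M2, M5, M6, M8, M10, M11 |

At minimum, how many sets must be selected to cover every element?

A and C cover everything between them: the union {M1, M2, M3, M4, M5, M6, M7, M8, M9, M10, M11} is all of U.
No single set has all 11 elements (the largest, E, has 9), so 2 is optimal.

2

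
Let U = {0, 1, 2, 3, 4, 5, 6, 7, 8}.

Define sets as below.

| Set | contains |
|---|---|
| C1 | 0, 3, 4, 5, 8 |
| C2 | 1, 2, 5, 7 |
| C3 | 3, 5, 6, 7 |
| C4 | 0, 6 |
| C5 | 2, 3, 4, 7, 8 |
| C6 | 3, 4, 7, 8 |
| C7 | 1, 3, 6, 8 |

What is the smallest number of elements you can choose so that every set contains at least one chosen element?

Take H = {2, 3, 6}. Each listed set contains at least one of these, so H is a hitting set of size 3.
No choice of 2 elements meets every set, so 3 is the minimum.

3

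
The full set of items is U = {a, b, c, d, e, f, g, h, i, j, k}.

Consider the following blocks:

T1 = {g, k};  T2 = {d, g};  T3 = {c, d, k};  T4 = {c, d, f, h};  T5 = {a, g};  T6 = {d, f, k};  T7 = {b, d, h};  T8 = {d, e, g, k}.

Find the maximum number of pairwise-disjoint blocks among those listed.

2

T1, T4 are pairwise disjoint (T1={g,k}; T4={c,d,f,h}).
Every remaining block overlaps one of these, and no 3 of the listed blocks are pairwise disjoint, so 2 is the maximum.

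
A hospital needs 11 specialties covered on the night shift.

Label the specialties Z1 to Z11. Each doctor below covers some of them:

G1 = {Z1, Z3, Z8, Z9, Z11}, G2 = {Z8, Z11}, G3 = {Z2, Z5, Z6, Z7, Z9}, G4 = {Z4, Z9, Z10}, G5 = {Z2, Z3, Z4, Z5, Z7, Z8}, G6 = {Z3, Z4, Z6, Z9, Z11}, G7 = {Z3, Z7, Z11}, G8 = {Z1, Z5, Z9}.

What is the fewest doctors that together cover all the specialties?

Take {G1, G3, G4}. Their union is {Z1, Z2, Z3, Z4, Z5, Z6, Z7, Z8, Z9, Z10, Z11}, which is all 11 specialties.
Only G4 contains Z10, so G4 is forced; the remaining 8 specialties need at least 2 more doctors (each remaining doctor adds at most 5) — so at least 3 doctors are needed, and 3 is optimal.

3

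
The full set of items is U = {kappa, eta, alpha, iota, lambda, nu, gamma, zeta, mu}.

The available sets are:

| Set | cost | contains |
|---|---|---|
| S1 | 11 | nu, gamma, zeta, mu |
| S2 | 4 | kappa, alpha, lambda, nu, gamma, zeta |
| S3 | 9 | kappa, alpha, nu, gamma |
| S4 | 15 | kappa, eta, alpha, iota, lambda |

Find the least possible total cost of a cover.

S1, S4 together cover every item (S1 ∪ S4 = {kappa, eta, alpha, iota, lambda, nu, gamma, zeta, mu}); total cost 11 + 15 = 26.
The greedy pick S2, S4, S1 costs 30; no covering selection beats 26.

26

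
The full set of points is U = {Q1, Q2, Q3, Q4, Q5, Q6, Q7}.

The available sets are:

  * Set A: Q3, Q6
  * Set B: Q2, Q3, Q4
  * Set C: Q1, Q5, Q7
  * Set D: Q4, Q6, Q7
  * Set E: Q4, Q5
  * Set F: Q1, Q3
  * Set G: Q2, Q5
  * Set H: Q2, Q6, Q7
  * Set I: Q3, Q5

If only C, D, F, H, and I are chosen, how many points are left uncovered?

0

Union of C, D, F, H, I = {Q1, Q2, Q3, Q4, Q5, Q6, Q7} — that's every point, so 0 are uncovered.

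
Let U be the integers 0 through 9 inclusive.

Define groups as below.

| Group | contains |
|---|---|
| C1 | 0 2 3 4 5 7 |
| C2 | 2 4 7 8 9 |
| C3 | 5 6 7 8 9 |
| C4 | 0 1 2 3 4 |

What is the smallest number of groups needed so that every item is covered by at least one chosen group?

2

C3 and C4 together: C3 ∪ C4 = {0, 1, 2, 3, 4, 5, 6, 7, 8, 9} — every item is covered.
No single group has all 10 items (the largest, C1, has 6), so 2 is optimal.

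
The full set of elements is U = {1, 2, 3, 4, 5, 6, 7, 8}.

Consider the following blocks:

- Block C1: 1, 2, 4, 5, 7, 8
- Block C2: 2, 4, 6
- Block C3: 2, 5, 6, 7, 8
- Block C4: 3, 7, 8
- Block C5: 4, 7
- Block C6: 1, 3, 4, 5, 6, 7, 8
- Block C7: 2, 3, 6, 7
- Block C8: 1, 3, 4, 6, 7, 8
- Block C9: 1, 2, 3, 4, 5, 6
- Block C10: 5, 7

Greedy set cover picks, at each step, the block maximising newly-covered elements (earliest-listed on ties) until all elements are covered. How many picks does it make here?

2

Greedy: pick C6 (covers 7 new) → pick C1 (covers 1 new). Total picks: 2.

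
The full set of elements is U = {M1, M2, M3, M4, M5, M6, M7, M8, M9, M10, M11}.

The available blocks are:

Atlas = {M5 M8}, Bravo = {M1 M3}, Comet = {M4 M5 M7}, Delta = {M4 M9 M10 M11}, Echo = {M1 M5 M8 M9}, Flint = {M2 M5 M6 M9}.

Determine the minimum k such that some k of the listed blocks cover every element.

Atlas and Bravo and Comet and Delta and Flint together: Atlas ∪ Bravo ∪ Comet ∪ Delta ∪ Flint = {M1, M2, M3, M4, M5, M6, M7, M8, M9, M10, M11} — every element is covered.
No 4 of the 6 blocks cover everything (all 15 combinations miss at least one element), so 5 is optimal.

5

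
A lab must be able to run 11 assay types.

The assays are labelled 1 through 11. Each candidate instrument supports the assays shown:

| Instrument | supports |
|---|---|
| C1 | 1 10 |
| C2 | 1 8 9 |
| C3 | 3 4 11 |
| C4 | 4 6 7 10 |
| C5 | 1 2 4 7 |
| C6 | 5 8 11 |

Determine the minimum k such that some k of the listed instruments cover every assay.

5

C2 and C3 and C4 and C5 and C6 together: C2 ∪ C3 ∪ C4 ∪ C5 ∪ C6 = {1, 2, 3, 4, 5, 6, 7, 8, 9, 10, 11} — every assay is covered.
No 4 of the 6 instruments cover everything (all 15 combinations miss at least one assay), so 5 is optimal.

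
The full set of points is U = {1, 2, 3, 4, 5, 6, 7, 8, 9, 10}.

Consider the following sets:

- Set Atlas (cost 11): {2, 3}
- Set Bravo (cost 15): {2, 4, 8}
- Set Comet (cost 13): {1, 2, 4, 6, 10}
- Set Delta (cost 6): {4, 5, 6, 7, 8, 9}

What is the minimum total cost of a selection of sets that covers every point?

30

Atlas, Comet, Delta together cover every point (Atlas ∪ Comet ∪ Delta = {1, 2, 3, 4, 5, 6, 7, 8, 9, 10}); total cost 11 + 13 + 6 = 30.
No covering selection has total cost below 30.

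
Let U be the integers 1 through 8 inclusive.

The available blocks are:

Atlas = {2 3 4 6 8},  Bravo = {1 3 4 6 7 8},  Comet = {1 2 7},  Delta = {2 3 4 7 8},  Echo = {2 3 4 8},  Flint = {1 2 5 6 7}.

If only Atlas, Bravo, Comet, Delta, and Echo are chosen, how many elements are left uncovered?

Union of Atlas, Bravo, Comet, Delta, Echo = {1, 2, 3, 4, 6, 7, 8}.
Not covered: 5 — 1 element.

1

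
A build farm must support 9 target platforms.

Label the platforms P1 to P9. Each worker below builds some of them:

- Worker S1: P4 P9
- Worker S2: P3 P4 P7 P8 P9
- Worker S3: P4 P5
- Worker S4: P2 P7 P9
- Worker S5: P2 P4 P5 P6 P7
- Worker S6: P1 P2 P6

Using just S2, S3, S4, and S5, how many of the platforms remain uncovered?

1

Union of S2, S3, S4, S5 = {P2, P3, P4, P5, P6, P7, P8, P9}.
Not covered: P1 — 1 platform.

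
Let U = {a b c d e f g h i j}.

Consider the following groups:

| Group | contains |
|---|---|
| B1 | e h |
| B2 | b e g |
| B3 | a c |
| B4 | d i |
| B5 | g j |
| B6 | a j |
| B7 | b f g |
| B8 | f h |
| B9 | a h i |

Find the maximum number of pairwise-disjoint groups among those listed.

4

B2, B3, B4, B8 are pairwise disjoint (B2={b,e,g}; B3={a,c}; B4={d,i}; B8={f,h}).
Every remaining group overlaps one of these, and no 5 of the listed groups are pairwise disjoint, so 4 is the maximum.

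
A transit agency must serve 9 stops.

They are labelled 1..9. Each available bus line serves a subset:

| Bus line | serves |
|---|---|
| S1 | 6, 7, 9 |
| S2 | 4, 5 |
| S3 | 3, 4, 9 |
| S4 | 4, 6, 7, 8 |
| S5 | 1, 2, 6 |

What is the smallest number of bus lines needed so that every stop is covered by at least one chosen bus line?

4

S2 and S3 and S4 and S5 together: S2 ∪ S3 ∪ S4 ∪ S5 = {1, 2, 3, 4, 5, 6, 7, 8, 9} — every stop is covered.
Only S2 contains 5, so S2 is forced; the remaining 7 stops need at least 3 more bus lines (each remaining bus line adds at most 3) — so at least 4 bus lines are needed, and 4 is optimal.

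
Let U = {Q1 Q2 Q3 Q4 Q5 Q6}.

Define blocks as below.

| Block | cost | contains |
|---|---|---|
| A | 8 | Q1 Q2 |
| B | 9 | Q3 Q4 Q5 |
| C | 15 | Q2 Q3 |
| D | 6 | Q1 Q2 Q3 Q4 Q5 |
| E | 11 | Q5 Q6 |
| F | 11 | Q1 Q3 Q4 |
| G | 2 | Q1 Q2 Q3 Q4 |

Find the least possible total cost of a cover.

13

E, G together cover every item (E ∪ G = {Q1, Q2, Q3, Q4, Q5, Q6}); total cost 11 + 2 = 13.
No covering selection has total cost below 13.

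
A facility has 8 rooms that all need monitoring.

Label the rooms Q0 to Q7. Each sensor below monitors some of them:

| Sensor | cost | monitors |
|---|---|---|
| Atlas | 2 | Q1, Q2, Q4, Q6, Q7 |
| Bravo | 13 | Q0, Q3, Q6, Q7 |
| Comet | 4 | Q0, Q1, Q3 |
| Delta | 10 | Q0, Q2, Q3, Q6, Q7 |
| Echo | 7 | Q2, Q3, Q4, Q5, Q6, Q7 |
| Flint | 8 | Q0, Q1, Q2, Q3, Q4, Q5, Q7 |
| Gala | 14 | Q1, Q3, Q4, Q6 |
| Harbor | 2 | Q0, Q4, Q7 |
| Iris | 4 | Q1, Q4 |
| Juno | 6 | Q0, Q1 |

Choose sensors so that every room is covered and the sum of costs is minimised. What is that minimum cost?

Atlas, Flint together cover every room (Atlas ∪ Flint = {Q0, Q1, Q2, Q3, Q4, Q5, Q6, Q7}); total cost 2 + 8 = 10.
The greedy pick Atlas, Comet, Echo costs 13; no covering selection beats 10.

10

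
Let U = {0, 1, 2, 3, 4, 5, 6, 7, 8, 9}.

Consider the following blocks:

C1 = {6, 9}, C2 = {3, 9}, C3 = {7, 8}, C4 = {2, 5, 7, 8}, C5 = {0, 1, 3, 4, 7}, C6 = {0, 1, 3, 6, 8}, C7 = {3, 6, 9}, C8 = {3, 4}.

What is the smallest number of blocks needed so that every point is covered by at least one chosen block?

3

C4, C5, and C7 cover everything between them: the union {0, 1, 2, 3, 4, 5, 6, 7, 8, 9} is all of U.
Only C4 contains 2, so C4 is forced; the remaining 6 points need at least 2 more blocks (each remaining block adds at most 4) — so at least 3 blocks are needed, and 3 is optimal.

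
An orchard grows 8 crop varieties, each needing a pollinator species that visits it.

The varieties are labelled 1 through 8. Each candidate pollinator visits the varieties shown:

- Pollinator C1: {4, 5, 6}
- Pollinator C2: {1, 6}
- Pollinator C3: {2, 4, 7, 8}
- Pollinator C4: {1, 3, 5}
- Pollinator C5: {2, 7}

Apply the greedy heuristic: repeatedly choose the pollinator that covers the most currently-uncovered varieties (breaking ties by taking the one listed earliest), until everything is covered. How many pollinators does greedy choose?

Greedy: pick C3 (covers 4 new) → pick C4 (covers 3 new) → pick C1 (covers 1 new). Total picks: 3.

3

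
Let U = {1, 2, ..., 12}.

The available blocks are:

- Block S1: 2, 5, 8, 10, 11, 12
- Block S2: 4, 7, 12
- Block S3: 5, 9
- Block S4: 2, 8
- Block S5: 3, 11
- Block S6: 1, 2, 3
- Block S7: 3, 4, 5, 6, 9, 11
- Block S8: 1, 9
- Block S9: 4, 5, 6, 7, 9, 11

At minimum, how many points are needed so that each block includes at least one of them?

Take H = {2, 7, 9, 11}. Each listed block contains at least one of these, so H is a hitting set of size 4.
The blocks S2, S3, S4, S5 are pairwise disjoint, so any hitting set needs a separate point for each — at least 4. Hence 4 is optimal.

4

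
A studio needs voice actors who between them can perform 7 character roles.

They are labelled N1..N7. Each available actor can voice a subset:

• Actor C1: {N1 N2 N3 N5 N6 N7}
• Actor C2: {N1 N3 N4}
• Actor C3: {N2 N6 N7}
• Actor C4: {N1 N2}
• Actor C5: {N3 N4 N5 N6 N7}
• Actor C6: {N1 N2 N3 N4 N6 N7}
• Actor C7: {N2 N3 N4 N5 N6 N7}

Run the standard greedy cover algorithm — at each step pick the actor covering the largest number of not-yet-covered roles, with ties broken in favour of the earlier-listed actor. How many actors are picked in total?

Greedy: pick C1 (covers 6 new) → pick C2 (covers 1 new). Total picks: 2.

2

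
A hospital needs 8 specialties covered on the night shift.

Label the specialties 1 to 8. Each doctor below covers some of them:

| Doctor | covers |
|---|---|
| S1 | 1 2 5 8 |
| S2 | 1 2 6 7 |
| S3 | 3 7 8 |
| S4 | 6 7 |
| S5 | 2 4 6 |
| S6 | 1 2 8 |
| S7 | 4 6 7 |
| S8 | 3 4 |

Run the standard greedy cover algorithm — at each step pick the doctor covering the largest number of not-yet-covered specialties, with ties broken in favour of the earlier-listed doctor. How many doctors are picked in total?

3

Greedy: pick S1 (covers 4 new) → pick S7 (covers 3 new) → pick S3 (covers 1 new). Total picks: 3.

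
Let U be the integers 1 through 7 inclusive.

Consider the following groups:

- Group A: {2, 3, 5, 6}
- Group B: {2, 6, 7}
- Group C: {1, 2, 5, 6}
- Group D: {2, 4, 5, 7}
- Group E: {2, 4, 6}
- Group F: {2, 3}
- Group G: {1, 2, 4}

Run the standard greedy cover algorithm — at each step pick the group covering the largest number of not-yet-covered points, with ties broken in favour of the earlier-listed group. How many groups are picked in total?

Greedy: pick A (covers 4 new) → pick D (covers 2 new) → pick C (covers 1 new). Total picks: 3.

3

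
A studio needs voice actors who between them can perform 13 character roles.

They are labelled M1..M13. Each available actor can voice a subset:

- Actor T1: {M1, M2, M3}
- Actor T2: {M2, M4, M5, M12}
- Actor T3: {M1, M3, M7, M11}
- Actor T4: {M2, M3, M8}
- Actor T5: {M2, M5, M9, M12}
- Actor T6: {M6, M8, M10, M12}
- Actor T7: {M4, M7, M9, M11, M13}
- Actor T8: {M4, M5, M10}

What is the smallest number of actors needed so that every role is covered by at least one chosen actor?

4

Take {T1, T2, T6, T7}. Their union is {M1, M2, M3, M4, M5, M6, M7, M8, M9, M10, M11, M12, M13}, which is all 13 roles.
No 3 of the 8 actors cover everything (all 56 combinations miss at least one role), so 4 is optimal.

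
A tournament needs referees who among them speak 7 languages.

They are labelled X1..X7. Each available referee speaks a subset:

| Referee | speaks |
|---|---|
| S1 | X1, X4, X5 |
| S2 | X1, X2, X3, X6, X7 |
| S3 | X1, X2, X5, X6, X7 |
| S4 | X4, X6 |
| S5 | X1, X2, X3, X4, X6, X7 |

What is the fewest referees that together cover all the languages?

2

S1 and S2 together: S1 ∪ S2 = {X1, X2, X3, X4, X5, X6, X7} — every language is covered.
No single referee has all 7 languages (the largest, S5, has 6), so 2 is optimal.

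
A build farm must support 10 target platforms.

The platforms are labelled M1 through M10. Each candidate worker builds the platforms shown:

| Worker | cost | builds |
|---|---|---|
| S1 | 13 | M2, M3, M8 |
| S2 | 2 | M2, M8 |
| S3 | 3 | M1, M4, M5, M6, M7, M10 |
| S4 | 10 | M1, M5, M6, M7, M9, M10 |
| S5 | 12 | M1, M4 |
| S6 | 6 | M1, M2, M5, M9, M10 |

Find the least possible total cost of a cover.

S1, S3, S6 together cover every platform (S1 ∪ S3 ∪ S6 = {M1, M2, M3, M4, M5, M6, M7, M8, M9, M10}); total cost 13 + 3 + 6 = 22.
The greedy pick S3, S2, S6, S1 costs 24; no covering selection beats 22.

22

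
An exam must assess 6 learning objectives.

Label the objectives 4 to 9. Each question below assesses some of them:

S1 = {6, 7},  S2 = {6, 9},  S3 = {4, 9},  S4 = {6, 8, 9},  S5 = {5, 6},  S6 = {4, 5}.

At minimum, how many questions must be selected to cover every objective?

Take {S1, S4, S6}. Their union is {4, 5, 6, 7, 8, 9}, which is all 6 objectives.
Only S1 contains 7, so S1 is forced; the remaining 4 objectives need at least 2 more questions (each remaining question adds at most 2) — so at least 3 questions are needed, and 3 is optimal.

3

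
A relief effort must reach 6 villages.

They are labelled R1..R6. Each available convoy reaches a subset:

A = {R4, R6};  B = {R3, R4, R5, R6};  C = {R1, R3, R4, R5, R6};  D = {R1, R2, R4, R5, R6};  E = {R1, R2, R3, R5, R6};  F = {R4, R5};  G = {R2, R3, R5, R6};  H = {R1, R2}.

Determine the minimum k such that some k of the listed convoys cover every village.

C and D together: C ∪ D = {R1, R2, R3, R4, R5, R6} — every village is covered.
No single convoy has all 6 villages (the largest, C, has 5), so 2 is optimal.

2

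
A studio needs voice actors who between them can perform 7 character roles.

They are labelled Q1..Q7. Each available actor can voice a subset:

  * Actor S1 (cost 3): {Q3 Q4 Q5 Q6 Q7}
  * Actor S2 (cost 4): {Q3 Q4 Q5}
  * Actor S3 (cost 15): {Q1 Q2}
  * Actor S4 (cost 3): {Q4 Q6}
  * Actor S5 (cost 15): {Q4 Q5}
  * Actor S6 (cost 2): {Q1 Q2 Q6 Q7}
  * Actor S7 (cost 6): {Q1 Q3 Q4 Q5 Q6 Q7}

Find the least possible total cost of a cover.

5

S1, S6 together cover every role (S1 ∪ S6 = {Q1, Q2, Q3, Q4, Q5, Q6, Q7}); total cost 3 + 2 = 5.
No covering selection has total cost below 5.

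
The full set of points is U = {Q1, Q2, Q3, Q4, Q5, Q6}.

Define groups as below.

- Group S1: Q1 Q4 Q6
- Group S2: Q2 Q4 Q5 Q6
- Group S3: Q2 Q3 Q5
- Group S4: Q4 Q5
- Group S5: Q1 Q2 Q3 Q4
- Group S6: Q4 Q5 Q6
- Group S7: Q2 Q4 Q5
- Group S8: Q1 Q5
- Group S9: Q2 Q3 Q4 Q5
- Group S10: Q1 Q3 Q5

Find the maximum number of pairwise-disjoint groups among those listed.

S1, S3 are pairwise disjoint (S1={Q1,Q4,Q6}; S3={Q2,Q3,Q5}).
Every remaining group overlaps one of these, and no 3 of the listed groups are pairwise disjoint, so 2 is the maximum.

2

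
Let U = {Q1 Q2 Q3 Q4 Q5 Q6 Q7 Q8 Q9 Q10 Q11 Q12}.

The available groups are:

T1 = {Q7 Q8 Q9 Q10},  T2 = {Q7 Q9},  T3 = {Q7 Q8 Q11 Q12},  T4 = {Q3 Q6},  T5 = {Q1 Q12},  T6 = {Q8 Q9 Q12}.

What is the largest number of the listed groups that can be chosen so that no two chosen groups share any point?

3

T1, T4, T5 are pairwise disjoint (T1={Q7,Q8,Q9,Q10}; T4={Q3,Q6}; T5={Q1,Q12}).
Every remaining group overlaps one of these, and no 4 of the listed groups are pairwise disjoint, so 3 is the maximum.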